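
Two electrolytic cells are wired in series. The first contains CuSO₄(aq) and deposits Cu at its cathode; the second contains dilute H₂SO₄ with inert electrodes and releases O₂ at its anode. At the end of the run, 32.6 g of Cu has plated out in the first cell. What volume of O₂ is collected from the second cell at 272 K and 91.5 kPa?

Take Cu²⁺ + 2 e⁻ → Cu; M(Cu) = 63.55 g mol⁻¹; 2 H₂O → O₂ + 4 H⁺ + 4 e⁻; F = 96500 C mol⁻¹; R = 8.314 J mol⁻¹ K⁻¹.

6.34 L

n(Cu) = 32.6 / 63.55 = 0.5130 mol, so n(e⁻) = 2 × 0.5130 = 1.026 mol.
The cells are in series, so the same 1.026 mol of electrons passes through the second cell.
2 H₂O → O₂ + 4 H⁺ + 4 e⁻ — 4 mol e⁻ per mol O₂, so n(O₂) = 1.026/4 = 0.2565 mol.
V = nRT/P = (0.2565 × 8.314 × 272) / (91.5 × 10³) = 0.00634 m³ = 6.34 L.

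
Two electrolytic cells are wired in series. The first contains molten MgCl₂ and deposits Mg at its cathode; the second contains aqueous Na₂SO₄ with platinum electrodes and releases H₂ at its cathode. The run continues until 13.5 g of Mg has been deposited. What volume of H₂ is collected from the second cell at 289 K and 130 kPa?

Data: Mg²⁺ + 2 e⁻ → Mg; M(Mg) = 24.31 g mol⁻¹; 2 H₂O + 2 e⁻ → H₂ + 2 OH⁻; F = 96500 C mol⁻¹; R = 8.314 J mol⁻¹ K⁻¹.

10.3 L

n(Mg) = 13.5 / 24.31 = 0.5553 mol, so n(e⁻) = 2 × 0.5553 = 1.111 mol.
The cells are in series, so the same 1.111 mol of electrons passes through the second cell.
2 H₂O + 2 e⁻ → H₂ + 2 OH⁻ — 2 mol e⁻ per mol H₂, so n(H₂) = 1.111/2 = 0.5553 mol.
V = nRT/P = (0.5553 × 8.314 × 289) / (130 × 10³) = 0.0103 m³ = 10.3 L.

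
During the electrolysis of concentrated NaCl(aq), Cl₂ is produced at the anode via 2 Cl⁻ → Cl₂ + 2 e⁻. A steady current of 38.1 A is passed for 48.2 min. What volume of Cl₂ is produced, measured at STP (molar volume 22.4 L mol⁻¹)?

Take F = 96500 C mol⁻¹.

Q = I·t = 38.10 A × 2892.0 s = 110200 C.
n(e⁻) = Q/F = 110200 / 96500 = 1.142 mol.
2 electrons are transferred per Cl₂ molecule, so n(Cl₂) = 1.142 / 2 = 0.5709 mol.
V = n × V_m = 0.5709 × 22.4 = 12.8 L.

12.8 L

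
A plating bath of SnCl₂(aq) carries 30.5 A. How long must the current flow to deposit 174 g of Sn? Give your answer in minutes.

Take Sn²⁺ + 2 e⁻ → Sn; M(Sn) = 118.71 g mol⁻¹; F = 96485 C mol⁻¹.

155 min

n(Sn) = m/M = 174 / 118.71 = 1.466 mol.
Each Sn atom requires 2 electrons, so n(e⁻) = 2 × 1.466 = 2.932 mol.
Q = n(e⁻)·F = 2.932 × 96485 = 282800 C.
t = Q/I = 282800 / 30.50 A = 9274 s = 155 min.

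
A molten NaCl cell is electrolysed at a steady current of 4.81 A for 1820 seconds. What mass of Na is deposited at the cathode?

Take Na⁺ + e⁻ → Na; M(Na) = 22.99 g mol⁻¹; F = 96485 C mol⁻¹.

2.09 g

Q = I·t = 4.810 A × 1820.0 s = 8754 C.
n(e⁻) = Q/F = 8754 / 96485 = 0.09073 mol.
Na⁺ + e⁻ → Na, so n(Na) = n(e⁻)/1 = 0.09073 mol.
m = n·M = 0.09073 × 22.99 = 2.09 g.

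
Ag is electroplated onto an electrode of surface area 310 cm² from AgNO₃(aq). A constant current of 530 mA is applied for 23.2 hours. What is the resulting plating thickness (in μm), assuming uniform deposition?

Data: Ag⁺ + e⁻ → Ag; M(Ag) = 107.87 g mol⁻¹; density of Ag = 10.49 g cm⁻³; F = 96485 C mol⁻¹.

Q = I·t = 0.5300 × 83520 = 44270 C; n(e⁻) = 0.4588 mol.
n(Ag) = n(e⁻)/1 = 0.4588 mol, so m = 0.4588 × 107.87 = 49.49 g.
Volume = m/ρ = 49.49 / 10.49 = 4.718 cm³.
Thickness = V/A = 4.718 / 310 = 0.0152 cm = 152 μm.

152 μm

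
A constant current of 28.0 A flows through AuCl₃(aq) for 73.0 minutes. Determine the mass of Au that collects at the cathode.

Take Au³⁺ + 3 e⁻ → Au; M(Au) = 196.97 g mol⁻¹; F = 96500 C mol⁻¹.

Q = I·t = 28.00 A × 4380.0 s = 122600 C.
n(e⁻) = Q/F = 122600 / 96500 = 1.271 mol.
Au³⁺ + 3 e⁻ → Au, so n(Au) = n(e⁻)/3 = 0.4236 mol.
m = n·M = 0.4236 × 196.97 = 83.4 g.

83.4 g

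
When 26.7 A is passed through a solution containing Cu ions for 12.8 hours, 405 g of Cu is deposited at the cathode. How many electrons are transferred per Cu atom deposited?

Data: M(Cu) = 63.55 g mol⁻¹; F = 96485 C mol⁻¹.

2

Q = I·t = 26.70 A × 46080 s = 1230000 C, so n(e⁻) = 1230000/96485 = 12.75 mol.
n(Cu) deposited = 405 / 63.55 = 6.373 mol.
Electrons per atom = n(e⁻)/n(Cu) = 12.75 / 6.373 = 2.00 ≈ 2, so the ion is Cu²⁺.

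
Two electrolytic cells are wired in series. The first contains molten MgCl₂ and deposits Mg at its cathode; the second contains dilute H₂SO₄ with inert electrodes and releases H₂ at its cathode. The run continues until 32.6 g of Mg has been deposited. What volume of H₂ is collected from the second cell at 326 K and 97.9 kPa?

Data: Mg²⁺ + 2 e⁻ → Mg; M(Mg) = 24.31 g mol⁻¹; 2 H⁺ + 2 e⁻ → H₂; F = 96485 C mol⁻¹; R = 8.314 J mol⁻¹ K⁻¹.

37.1 L

n(Mg) = 32.6 / 24.31 = 1.341 mol, so n(e⁻) = 2 × 1.341 = 2.682 mol.
The cells are in series, so the same 2.682 mol of electrons passes through the second cell.
2 H⁺ + 2 e⁻ → H₂ — 2 mol e⁻ per mol H₂, so n(H₂) = 2.682/2 = 1.341 mol.
V = nRT/P = (1.341 × 8.314 × 326) / (97.9 × 10³) = 0.0371 m³ = 37.1 L.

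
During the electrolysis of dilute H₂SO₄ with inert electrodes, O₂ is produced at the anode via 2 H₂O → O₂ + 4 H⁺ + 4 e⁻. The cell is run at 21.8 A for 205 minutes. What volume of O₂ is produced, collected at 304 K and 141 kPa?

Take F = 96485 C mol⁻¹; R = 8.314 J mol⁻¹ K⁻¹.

Q = I·t = 21.80 A × 12300 s = 268100 C.
n(e⁻) = Q/F = 268100 / 96485 = 2.779 mol.
4 electrons are transferred per O₂ molecule, so n(O₂) = 2.779 / 4 = 0.6948 mol.
V = nRT/P = (0.6948 × 8.314 × 304) / (141 × 10³ Pa) = 0.0125 m³ = 12.5 L.

12.5 L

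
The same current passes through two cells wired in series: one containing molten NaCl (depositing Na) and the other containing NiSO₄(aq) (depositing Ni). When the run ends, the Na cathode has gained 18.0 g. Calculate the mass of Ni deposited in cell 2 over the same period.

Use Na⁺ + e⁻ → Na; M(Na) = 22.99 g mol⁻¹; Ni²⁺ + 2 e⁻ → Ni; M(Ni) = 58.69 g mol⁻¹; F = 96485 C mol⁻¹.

23.0 g

n(Na) = 18.0 / 22.99 = 0.7829 mol.
Since Na⁺ + e⁻ → Na, n(e⁻) passed = 1 × 0.7829 = 0.7829 mol.
Cells in series carry the same charge, so the same 0.7829 mol of electrons passes through cell 2.
Ni²⁺ + 2 e⁻ → Ni, so n(Ni) = 0.7829 / 2 = 0.3915 mol.
m(Ni) = 0.3915 × 58.69 = 23.0 g.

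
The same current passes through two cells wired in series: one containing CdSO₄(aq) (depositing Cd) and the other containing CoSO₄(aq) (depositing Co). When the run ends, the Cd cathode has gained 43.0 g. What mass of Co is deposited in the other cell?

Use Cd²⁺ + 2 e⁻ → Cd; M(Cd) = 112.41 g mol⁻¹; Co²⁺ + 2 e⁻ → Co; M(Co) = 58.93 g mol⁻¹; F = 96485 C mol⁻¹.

22.5 g

n(Cd) = 43.0 / 112.41 = 0.3825 mol.
Since Cd²⁺ + 2 e⁻ → Cd, n(e⁻) passed = 2 × 0.3825 = 0.7651 mol.
Cells in series carry the same charge, so the same 0.7651 mol of electrons passes through cell 2.
Co²⁺ + 2 e⁻ → Co, so n(Co) = 0.7651 / 2 = 0.3825 mol.
m(Co) = 0.3825 × 58.93 = 22.5 g.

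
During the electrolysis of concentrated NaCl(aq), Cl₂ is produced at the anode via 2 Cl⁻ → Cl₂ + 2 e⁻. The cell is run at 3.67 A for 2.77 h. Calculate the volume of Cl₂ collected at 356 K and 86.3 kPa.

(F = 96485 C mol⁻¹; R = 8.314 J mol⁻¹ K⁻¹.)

Q = I·t = 3.670 A × 9972.0 s = 36600 C.
n(e⁻) = Q/F = 36600 / 96485 = 0.3793 mol.
2 electrons are transferred per Cl₂ molecule, so n(Cl₂) = 0.3793 / 2 = 0.1897 mol.
V = nRT/P = (0.1897 × 8.314 × 356) / (86.3 × 10³ Pa) = 0.00650 m³ = 6.50 L.

6.50 L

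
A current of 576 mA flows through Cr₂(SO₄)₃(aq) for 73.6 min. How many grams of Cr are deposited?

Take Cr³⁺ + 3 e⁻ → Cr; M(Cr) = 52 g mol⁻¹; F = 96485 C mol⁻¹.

Q = I·t = 0.5760 A × 4416.0 s = 2544 C.
n(e⁻) = Q/F = 2544 / 96485 = 0.02636 mol.
Cr³⁺ + 3 e⁻ → Cr, so n(Cr) = n(e⁻)/3 = 0.008788 mol.
m = n·M = 0.008788 × 52 = 0.457 g.

0.457 g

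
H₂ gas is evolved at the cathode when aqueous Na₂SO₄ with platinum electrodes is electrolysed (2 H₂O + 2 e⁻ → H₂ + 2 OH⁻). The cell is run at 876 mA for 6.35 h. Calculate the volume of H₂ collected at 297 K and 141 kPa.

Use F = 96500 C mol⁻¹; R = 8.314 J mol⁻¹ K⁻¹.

1.82 L

Q = I·t = 0.8760 A × 22860 s = 20030 C.
n(e⁻) = Q/F = 20030 / 96500 = 0.2075 mol.
2 electrons are transferred per H₂ molecule, so n(H₂) = 0.2075 / 2 = 0.1038 mol.
V = nRT/P = (0.1038 × 8.314 × 297) / (141 × 10³ Pa) = 0.00182 m³ = 1.82 L.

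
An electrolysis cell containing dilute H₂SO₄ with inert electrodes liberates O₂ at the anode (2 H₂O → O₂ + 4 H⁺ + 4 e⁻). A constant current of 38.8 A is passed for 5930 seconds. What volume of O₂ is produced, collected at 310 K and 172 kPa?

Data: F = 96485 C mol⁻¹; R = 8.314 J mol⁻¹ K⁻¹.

8.93 L

Q = I·t = 38.80 A × 5930.0 s = 230100 C.
n(e⁻) = Q/F = 230100 / 96485 = 2.385 mol.
4 electrons are transferred per O₂ molecule, so n(O₂) = 2.385 / 4 = 0.5962 mol.
V = nRT/P = (0.5962 × 8.314 × 310) / (172 × 10³ Pa) = 0.00893 m³ = 8.93 L.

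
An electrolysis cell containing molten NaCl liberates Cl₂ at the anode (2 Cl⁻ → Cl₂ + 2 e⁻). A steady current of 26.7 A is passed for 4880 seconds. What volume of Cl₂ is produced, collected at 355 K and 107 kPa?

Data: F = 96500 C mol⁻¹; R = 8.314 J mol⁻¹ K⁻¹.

Q = I·t = 26.70 A × 4880.0 s = 130300 C.
n(e⁻) = Q/F = 130300 / 96500 = 1.350 mol.
2 electrons are transferred per Cl₂ molecule, so n(Cl₂) = 1.350 / 2 = 0.6751 mol.
V = nRT/P = (0.6751 × 8.314 × 355) / (107 × 10³ Pa) = 0.0186 m³ = 18.6 L.

18.6 L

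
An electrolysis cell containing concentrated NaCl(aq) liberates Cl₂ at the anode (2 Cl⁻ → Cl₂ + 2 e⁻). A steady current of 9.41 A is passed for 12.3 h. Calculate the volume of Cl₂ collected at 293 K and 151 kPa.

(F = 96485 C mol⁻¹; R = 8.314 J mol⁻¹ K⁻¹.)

34.8 L

Q = I·t = 9.410 A × 44280 s = 416700 C.
n(e⁻) = Q/F = 416700 / 96485 = 4.319 mol.
2 electrons are transferred per Cl₂ molecule, so n(Cl₂) = 4.319 / 2 = 2.159 mol.
V = nRT/P = (2.159 × 8.314 × 293) / (151 × 10³ Pa) = 0.0348 m³ = 34.8 L.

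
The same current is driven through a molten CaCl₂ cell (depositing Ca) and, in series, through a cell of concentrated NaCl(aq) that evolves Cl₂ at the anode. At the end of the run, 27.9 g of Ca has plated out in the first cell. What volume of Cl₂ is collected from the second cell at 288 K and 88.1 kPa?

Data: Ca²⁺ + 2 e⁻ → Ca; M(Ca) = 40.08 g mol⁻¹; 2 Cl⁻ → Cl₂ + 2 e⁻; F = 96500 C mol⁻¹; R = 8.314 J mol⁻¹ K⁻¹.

n(Ca) = 27.9 / 40.08 = 0.6961 mol, so n(e⁻) = 2 × 0.6961 = 1.392 mol.
The cells are in series, so the same 1.392 mol of electrons passes through the second cell.
2 Cl⁻ → Cl₂ + 2 e⁻ — 2 mol e⁻ per mol Cl₂, so n(Cl₂) = 1.392/2 = 0.6961 mol.
V = nRT/P = (0.6961 × 8.314 × 288) / (88.1 × 10³) = 0.0189 m³ = 18.9 L.

18.9 L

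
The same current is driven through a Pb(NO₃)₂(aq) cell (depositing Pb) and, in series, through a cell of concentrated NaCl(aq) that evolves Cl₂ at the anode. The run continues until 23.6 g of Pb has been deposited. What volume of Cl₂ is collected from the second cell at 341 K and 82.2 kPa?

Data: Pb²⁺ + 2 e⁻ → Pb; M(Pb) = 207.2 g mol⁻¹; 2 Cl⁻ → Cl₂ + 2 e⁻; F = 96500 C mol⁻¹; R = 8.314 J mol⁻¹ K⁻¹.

3.93 L

n(Pb) = 23.6 / 207.2 = 0.1139 mol, so n(e⁻) = 2 × 0.1139 = 0.2278 mol.
The cells are in series, so the same 0.2278 mol of electrons passes through the second cell.
2 Cl⁻ → Cl₂ + 2 e⁻ — 2 mol e⁻ per mol Cl₂, so n(Cl₂) = 0.2278/2 = 0.1139 mol.
V = nRT/P = (0.1139 × 8.314 × 341) / (82.2 × 10³) = 0.00393 m³ = 3.93 L.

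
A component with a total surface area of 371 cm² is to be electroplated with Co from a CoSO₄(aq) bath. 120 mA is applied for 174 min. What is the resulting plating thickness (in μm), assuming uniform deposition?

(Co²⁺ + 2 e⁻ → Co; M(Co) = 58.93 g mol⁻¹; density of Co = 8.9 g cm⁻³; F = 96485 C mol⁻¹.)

1.16 μm

Q = I·t = 0.1200 × 10440 = 1253 C; n(e⁻) = 0.01298 mol.
n(Co) = n(e⁻)/2 = 0.006492 mol, so m = 0.006492 × 58.93 = 0.3826 g.
Volume = m/ρ = 0.3826 / 8.9 = 0.04299 cm³.
Thickness = V/A = 0.04299 / 371 = 1.16 × 10⁻⁴ cm = 1.16 μm.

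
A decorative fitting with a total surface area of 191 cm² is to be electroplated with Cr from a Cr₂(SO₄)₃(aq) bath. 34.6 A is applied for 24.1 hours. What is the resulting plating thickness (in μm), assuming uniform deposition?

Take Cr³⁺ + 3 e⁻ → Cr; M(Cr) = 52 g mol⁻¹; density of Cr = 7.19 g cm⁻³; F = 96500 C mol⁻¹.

Q = I·t = 34.60 × 86760 = 3002000 C; n(e⁻) = 31.11 mol.
n(Cr) = n(e⁻)/3 = 10.37 mol, so m = 10.37 × 52 = 539.2 g.
Volume = m/ρ = 539.2 / 7.19 = 74.99 cm³.
Thickness = V/A = 74.99 / 191 = 0.393 cm = 3930 μm.

3930 μm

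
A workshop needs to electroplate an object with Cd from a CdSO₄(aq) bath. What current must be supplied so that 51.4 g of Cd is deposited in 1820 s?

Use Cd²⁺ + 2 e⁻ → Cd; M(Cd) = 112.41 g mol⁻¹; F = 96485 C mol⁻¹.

n(Cd) = 51.4 / 112.41 = 0.4573 mol.
n(e⁻) = 2 × 0.4573 = 0.9145 mol.
Q = n(e⁻)·F = 0.9145 × 96485 = 88240 C.
I = Q/t = 88240 / 1820.0 s = 48.5 A.

48.5 A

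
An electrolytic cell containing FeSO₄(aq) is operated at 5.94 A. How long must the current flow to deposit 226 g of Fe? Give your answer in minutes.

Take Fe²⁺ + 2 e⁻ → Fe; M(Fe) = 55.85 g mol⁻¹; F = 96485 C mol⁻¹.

2190 min

n(Fe) = m/M = 226 / 55.85 = 4.047 mol.
Each Fe atom requires 2 electrons, so n(e⁻) = 2 × 4.047 = 8.093 mol.
Q = n(e⁻)·F = 8.093 × 96485 = 780900 C.
t = Q/I = 780900 / 5.940 A = 131500 s = 2190 min.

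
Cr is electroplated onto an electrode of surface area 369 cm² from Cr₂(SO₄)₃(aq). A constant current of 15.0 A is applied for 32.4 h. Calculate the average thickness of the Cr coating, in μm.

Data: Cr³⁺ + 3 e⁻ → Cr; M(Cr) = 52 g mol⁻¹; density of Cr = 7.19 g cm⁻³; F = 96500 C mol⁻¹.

Q = I·t = 15.00 × 116640 = 1750000 C; n(e⁻) = 18.13 mol.
n(Cr) = n(e⁻)/3 = 6.044 mol, so m = 6.044 × 52 = 314.3 g.
Volume = m/ρ = 314.3 / 7.19 = 43.71 cm³.
Thickness = V/A = 43.71 / 369 = 0.118 cm = 1180 μm.

1180 μm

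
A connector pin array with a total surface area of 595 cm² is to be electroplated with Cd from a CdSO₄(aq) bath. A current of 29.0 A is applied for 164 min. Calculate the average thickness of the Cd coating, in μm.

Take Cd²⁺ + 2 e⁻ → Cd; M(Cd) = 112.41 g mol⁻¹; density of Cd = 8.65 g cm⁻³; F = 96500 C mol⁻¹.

Q = I·t = 29.00 × 9840.0 = 285400 C; n(e⁻) = 2.957 mol.
n(Cd) = n(e⁻)/2 = 1.479 mol, so m = 1.479 × 112.41 = 166.2 g.
Volume = m/ρ = 166.2 / 8.65 = 19.21 cm³.
Thickness = V/A = 19.21 / 595 = 0.0323 cm = 323 μm.

323 μm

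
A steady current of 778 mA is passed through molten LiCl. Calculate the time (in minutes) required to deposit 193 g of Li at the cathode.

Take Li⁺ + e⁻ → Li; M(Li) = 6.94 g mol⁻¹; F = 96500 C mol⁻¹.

57500 min

n(Li) = m/M = 193 / 6.94 = 27.81 mol.
Each Li atom requires 1 electron, so n(e⁻) = 1 × 27.81 = 27.81 mol.
Q = n(e⁻)·F = 27.81 × 96500 = 2684000 C.
t = Q/I = 2684000 / 0.7780 A = 3449000 s = 57500 min.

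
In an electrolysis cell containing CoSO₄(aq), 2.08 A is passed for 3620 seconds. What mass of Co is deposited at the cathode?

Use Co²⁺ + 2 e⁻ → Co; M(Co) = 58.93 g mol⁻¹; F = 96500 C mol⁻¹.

Q = I·t = 2.080 A × 3620.0 s = 7530 C.
n(e⁻) = Q/F = 7530 / 96500 = 0.07803 mol.
Co²⁺ + 2 e⁻ → Co, so n(Co) = n(e⁻)/2 = 0.03901 mol.
m = n·M = 0.03901 × 58.93 = 2.30 g.

2.30 g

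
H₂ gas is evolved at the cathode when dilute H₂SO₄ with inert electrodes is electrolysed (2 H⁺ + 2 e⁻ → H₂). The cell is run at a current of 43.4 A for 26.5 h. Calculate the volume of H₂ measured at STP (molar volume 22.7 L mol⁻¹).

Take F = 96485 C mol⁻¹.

Q = I·t = 43.40 A × 95400 s = 4140000 C.
n(e⁻) = Q/F = 4140000 / 96485 = 42.91 mol.
2 electrons are transferred per H₂ molecule, so n(H₂) = 42.91 / 2 = 21.46 mol.
V = n × V_m = 21.46 × 22.7 = 487 L.

487 L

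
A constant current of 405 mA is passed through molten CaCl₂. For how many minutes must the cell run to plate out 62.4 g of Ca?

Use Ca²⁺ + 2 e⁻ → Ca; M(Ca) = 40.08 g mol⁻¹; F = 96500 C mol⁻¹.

12400 min

n(Ca) = m/M = 62.4 / 40.08 = 1.557 mol.
Each Ca atom requires 2 electrons, so n(e⁻) = 2 × 1.557 = 3.114 mol.
Q = n(e⁻)·F = 3.114 × 96500 = 300500 C.
t = Q/I = 300500 / 0.4050 A = 741900 s = 12400 min.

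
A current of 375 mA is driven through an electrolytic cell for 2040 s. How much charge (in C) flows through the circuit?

Q = I·t = 0.3750 A × 2040.0 s = 765 C.

765 C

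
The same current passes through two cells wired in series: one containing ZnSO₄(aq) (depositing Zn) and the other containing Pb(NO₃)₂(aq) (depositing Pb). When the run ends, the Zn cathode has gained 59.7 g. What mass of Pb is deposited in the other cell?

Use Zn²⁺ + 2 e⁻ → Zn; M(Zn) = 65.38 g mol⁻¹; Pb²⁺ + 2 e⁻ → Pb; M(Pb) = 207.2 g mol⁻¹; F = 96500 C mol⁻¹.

n(Zn) = 59.7 / 65.38 = 0.9131 mol.
Since Zn²⁺ + 2 e⁻ → Zn, n(e⁻) passed = 2 × 0.9131 = 1.826 mol.
Cells in series carry the same charge, so the same 1.826 mol of electrons passes through cell 2.
Pb²⁺ + 2 e⁻ → Pb, so n(Pb) = 1.826 / 2 = 0.9131 mol.
m(Pb) = 0.9131 × 207.2 = 189 g.

189 g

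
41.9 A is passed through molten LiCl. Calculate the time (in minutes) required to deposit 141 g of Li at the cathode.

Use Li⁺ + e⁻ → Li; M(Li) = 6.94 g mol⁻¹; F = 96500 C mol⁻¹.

780 min

n(Li) = m/M = 141 / 6.94 = 20.32 mol.
Each Li atom requires 1 electron, so n(e⁻) = 1 × 20.32 = 20.32 mol.
Q = n(e⁻)·F = 20.32 × 96500 = 1961000 C.
t = Q/I = 1961000 / 41.90 A = 46790 s = 780 min.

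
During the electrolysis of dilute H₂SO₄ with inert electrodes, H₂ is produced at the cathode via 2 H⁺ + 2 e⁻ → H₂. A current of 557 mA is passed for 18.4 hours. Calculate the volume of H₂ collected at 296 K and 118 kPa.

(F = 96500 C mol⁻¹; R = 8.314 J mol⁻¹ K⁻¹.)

Q = I·t = 0.5570 A × 66240 s = 36900 C.
n(e⁻) = Q/F = 36900 / 96500 = 0.3823 mol.
2 electrons are transferred per H₂ molecule, so n(H₂) = 0.3823 / 2 = 0.1912 mol.
V = nRT/P = (0.1912 × 8.314 × 296) / (118 × 10³ Pa) = 0.00399 m³ = 3.99 L.

3.99 L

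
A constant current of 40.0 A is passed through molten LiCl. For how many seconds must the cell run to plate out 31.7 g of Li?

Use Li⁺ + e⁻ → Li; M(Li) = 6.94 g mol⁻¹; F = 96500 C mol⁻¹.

11000 s

n(Li) = m/M = 31.7 / 6.94 = 4.568 mol.
Each Li atom requires 1 electron, so n(e⁻) = 1 × 4.568 = 4.568 mol.
Q = n(e⁻)·F = 4.568 × 96500 = 440800 C.
t = Q/I = 440800 / 40.00 A = 11020 s.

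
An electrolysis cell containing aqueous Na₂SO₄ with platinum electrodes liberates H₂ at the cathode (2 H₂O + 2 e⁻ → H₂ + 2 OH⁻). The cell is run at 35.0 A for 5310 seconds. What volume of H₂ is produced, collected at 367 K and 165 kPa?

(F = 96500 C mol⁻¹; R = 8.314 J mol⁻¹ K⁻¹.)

17.8 L

Q = I·t = 35.00 A × 5310.0 s = 185800 C.
n(e⁻) = Q/F = 185800 / 96500 = 1.926 mol.
2 electrons are transferred per H₂ molecule, so n(H₂) = 1.926 / 2 = 0.9630 mol.
V = nRT/P = (0.9630 × 8.314 × 367) / (165 × 10³ Pa) = 0.0178 m³ = 17.8 L.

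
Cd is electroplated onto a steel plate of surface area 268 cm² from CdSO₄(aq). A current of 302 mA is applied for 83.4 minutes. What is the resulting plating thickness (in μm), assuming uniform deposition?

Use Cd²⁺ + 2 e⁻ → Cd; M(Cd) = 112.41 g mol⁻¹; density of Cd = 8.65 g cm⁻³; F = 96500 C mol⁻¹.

Q = I·t = 0.3020 × 5004.0 = 1511 C; n(e⁻) = 0.01566 mol.
n(Cd) = n(e⁻)/2 = 0.007830 mol, so m = 0.007830 × 112.41 = 0.8802 g.
Volume = m/ρ = 0.8802 / 8.65 = 0.1018 cm³.
Thickness = V/A = 0.1018 / 268 = 3.80 × 10⁻⁴ cm = 3.80 μm.

3.80 μm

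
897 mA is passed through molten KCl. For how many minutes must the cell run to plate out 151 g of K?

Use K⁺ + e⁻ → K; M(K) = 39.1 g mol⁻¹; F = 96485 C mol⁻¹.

6920 min

n(K) = m/M = 151 / 39.1 = 3.862 mol.
Each K atom requires 1 electron, so n(e⁻) = 1 × 3.862 = 3.862 mol.
Q = n(e⁻)·F = 3.862 × 96485 = 372600 C.
t = Q/I = 372600 / 0.8970 A = 415400 s = 6920 min.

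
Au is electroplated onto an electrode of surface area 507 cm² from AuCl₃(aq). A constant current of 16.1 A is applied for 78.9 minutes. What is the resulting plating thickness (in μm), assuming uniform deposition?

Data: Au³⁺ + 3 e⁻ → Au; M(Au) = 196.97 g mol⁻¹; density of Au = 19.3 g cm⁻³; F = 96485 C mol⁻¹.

53.0 μm

Q = I·t = 16.10 × 4734.0 = 76220 C; n(e⁻) = 0.7899 mol.
n(Au) = n(e⁻)/3 = 0.2633 mol, so m = 0.2633 × 196.97 = 51.86 g.
Volume = m/ρ = 51.86 / 19.3 = 2.687 cm³.
Thickness = V/A = 2.687 / 507 = 0.00530 cm = 53.0 μm.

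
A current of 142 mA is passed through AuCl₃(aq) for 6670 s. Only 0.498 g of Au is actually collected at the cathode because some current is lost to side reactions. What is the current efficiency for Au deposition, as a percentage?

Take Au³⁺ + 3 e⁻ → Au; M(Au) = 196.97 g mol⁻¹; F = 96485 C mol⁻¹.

77.3 %

Q = I·t = 0.1420 × 6670.0 = 947.1 C; n(e⁻) = 947.1/96485 = 0.009816 mol.
Theoretical n(Au) = n(e⁻)/3 = 0.003272 mol, i.e. m_theo = 0.003272 × 196.97 = 0.6445 g.
Efficiency = m_actual / m_theo = 0.498 / 0.6445 = 77.3 %.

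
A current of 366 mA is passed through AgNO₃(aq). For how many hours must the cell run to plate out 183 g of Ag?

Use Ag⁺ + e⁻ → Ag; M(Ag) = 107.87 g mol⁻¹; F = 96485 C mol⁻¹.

124 h

n(Ag) = m/M = 183 / 107.87 = 1.696 mol.
Each Ag atom requires 1 electron, so n(e⁻) = 1 × 1.696 = 1.696 mol.
Q = n(e⁻)·F = 1.696 × 96485 = 163700 C.
t = Q/I = 163700 / 0.3660 A = 447200 s = 124 h.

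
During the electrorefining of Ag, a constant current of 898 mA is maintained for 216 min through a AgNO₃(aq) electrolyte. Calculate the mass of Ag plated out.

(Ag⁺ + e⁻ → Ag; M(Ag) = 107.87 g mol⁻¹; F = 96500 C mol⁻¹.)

Q = I·t = 0.8980 A × 12960 s = 11640 C.
n(e⁻) = Q/F = 11640 / 96500 = 0.1206 mol.
Ag⁺ + e⁻ → Ag, so n(Ag) = n(e⁻)/1 = 0.1206 mol.
m = n·M = 0.1206 × 107.87 = 13.0 g.

13.0 g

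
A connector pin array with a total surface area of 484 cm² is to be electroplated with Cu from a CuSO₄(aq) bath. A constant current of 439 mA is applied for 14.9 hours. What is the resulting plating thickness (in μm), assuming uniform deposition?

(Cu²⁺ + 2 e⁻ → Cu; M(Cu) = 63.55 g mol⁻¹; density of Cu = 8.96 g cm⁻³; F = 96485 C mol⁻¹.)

17.9 μm

Q = I·t = 0.4390 × 53640 = 23550 C; n(e⁻) = 0.2441 mol.
n(Cu) = n(e⁻)/2 = 0.1220 mol, so m = 0.1220 × 63.55 = 7.755 g.
Volume = m/ρ = 7.755 / 8.96 = 0.8655 cm³.
Thickness = V/A = 0.8655 / 484 = 0.00179 cm = 17.9 μm.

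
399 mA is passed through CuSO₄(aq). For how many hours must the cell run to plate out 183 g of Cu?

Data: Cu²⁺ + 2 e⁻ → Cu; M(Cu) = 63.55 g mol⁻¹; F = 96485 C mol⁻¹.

387 h

n(Cu) = m/M = 183 / 63.55 = 2.880 mol.
Each Cu atom requires 2 electrons, so n(e⁻) = 2 × 2.880 = 5.759 mol.
Q = n(e⁻)·F = 5.759 × 96485 = 555700 C.
t = Q/I = 555700 / 0.3990 A = 1393000 s = 387 h.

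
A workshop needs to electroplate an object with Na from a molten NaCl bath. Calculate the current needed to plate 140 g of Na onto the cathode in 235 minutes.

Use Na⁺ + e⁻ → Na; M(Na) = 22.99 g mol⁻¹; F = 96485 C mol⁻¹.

41.7 A

n(Na) = 140 / 22.99 = 6.090 mol.
n(e⁻) = 1 × 6.090 = 6.090 mol.
Q = n(e⁻)·F = 6.090 × 96485 = 587600 C.
I = Q/t = 587600 / 14100 s = 41.7 A.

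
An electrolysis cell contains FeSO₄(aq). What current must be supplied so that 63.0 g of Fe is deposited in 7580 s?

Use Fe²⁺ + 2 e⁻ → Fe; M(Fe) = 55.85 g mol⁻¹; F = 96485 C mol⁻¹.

n(Fe) = 63.0 / 55.85 = 1.128 mol.
n(e⁻) = 2 × 1.128 = 2.256 mol.
Q = n(e⁻)·F = 2.256 × 96485 = 217700 C.
I = Q/t = 217700 / 7580.0 s = 28.7 A.

28.7 A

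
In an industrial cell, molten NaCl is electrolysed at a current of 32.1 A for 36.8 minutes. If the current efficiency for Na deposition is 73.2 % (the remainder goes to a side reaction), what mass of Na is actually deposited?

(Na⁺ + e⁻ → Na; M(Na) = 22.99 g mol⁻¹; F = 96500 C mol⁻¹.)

12.4 g

Q = I·t = 32.10 × 2208.0 = 70880 C.
n(e⁻) = 70880/96500 = 0.7345 mol; theoretically n(Na) = 0.7345/1 = 0.7345 mol, m_theo = 16.89 g.
At 73.2 % efficiency, m_actual = 0.732 × 16.89 = 12.4 g.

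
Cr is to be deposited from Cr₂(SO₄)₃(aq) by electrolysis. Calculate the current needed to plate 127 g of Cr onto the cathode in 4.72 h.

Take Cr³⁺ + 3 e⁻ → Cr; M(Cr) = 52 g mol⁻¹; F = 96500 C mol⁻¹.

n(Cr) = 127 / 52 = 2.442 mol.
n(e⁻) = 3 × 2.442 = 7.327 mol.
Q = n(e⁻)·F = 7.327 × 96500 = 707000 C.
I = Q/t = 707000 / 16992 s = 41.6 A.

41.6 A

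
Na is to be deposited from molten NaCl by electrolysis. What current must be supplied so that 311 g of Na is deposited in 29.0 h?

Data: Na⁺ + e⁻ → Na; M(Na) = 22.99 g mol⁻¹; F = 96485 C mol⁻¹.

n(Na) = 311 / 22.99 = 13.53 mol.
n(e⁻) = 1 × 13.53 = 13.53 mol.
Q = n(e⁻)·F = 13.53 × 96485 = 1305000 C.
I = Q/t = 1305000 / 104400 s = 12.5 A.

12.5 A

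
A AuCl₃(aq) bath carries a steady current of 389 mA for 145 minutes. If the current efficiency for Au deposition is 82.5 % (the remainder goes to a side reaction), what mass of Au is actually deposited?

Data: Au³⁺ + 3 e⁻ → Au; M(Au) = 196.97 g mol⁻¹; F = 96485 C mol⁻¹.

Q = I·t = 0.3890 × 8700.0 = 3384 C.
n(e⁻) = 3384/96485 = 0.03508 mol; theoretically n(Au) = 0.03508/3 = 0.01169 mol, m_theo = 2.303 g.
At 82.5 % efficiency, m_actual = 0.825 × 2.303 = 1.90 g.

1.90 g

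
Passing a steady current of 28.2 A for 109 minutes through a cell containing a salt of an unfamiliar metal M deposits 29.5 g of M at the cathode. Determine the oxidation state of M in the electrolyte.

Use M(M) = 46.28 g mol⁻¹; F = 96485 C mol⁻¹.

+3

Q = I·t = 28.20 A × 6540.0 s = 184400 C, so n(e⁻) = 184400/96485 = 1.911 mol.
n(M) deposited = 29.5 / 46.28 = 0.6374 mol.
Electrons per atom = n(e⁻)/n(M) = 1.911 / 0.6374 = 3.00 ≈ 3, so the ion is M³⁺.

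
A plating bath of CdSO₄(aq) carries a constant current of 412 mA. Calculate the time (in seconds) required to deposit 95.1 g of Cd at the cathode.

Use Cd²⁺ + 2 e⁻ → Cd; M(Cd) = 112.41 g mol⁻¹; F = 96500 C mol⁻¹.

n(Cd) = m/M = 95.1 / 112.41 = 0.8460 mol.
Each Cd atom requires 2 electrons, so n(e⁻) = 2 × 0.8460 = 1.692 mol.
Q = n(e⁻)·F = 1.692 × 96500 = 163300 C.
t = Q/I = 163300 / 0.4120 A = 396300 s.

3.96 × 10⁵ s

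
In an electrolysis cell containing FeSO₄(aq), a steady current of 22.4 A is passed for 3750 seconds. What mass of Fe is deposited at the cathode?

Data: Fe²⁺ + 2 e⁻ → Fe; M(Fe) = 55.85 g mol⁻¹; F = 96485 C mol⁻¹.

24.3 g

Q = I·t = 22.40 A × 3750.0 s = 84000 C.
n(e⁻) = Q/F = 84000 / 96485 = 0.8706 mol.
Fe²⁺ + 2 e⁻ → Fe, so n(Fe) = n(e⁻)/2 = 0.4353 mol.
m = n·M = 0.4353 × 55.85 = 24.3 g.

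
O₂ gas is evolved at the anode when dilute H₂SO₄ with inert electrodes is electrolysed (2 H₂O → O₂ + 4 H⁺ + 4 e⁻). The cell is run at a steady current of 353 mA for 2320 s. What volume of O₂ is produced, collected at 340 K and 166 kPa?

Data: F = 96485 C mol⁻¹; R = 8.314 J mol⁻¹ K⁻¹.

0.0361 L

Q = I·t = 0.3530 A × 2320.0 s = 819.0 C.
n(e⁻) = Q/F = 819.0 / 96485 = 0.008488 mol.
4 electrons are transferred per O₂ molecule, so n(O₂) = 0.008488 / 4 = 0.002122 mol.
V = nRT/P = (0.002122 × 8.314 × 340) / (166 × 10³ Pa) = 3.61 × 10⁻⁵ m³ = 0.0361 L.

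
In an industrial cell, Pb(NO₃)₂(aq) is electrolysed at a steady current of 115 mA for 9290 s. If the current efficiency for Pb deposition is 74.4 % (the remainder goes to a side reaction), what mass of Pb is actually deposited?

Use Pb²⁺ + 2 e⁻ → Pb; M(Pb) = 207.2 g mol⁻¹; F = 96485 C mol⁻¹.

Q = I·t = 0.1150 × 9290.0 = 1068 C.
n(e⁻) = 1068/96485 = 0.01107 mol; theoretically n(Pb) = 0.01107/2 = 0.005536 mol, m_theo = 1.147 g.
At 74.4 % efficiency, m_actual = 0.744 × 1.147 = 0.853 g.

0.853 g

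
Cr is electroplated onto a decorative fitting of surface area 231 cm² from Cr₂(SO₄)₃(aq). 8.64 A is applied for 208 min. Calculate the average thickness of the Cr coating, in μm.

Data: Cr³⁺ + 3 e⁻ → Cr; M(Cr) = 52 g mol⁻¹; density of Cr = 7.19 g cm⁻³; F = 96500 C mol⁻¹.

Q = I·t = 8.640 × 12480 = 107800 C; n(e⁻) = 1.117 mol.
n(Cr) = n(e⁻)/3 = 0.3725 mol, so m = 0.3725 × 52 = 19.37 g.
Volume = m/ρ = 19.37 / 7.19 = 2.694 cm³.
Thickness = V/A = 2.694 / 231 = 0.0117 cm = 117 μm.

117 μm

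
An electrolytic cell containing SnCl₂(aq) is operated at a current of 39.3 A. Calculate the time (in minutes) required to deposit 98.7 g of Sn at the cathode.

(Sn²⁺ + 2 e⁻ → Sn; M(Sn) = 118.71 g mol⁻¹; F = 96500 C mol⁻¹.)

68.1 min

n(Sn) = m/M = 98.7 / 118.71 = 0.8314 mol.
Each Sn atom requires 2 electrons, so n(e⁻) = 2 × 0.8314 = 1.663 mol.
Q = n(e⁻)·F = 1.663 × 96500 = 160500 C.
t = Q/I = 160500 / 39.30 A = 4083 s = 68.1 min.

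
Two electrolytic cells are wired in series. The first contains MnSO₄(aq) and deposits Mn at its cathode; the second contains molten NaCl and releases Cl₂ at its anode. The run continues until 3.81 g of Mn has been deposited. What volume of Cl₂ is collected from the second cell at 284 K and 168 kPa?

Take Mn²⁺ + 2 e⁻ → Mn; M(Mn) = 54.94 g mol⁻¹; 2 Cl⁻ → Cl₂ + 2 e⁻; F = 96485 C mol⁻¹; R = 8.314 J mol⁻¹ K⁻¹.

0.975 L

n(Mn) = 3.81 / 54.94 = 0.06935 mol, so n(e⁻) = 2 × 0.06935 = 0.1387 mol.
The cells are in series, so the same 0.1387 mol of electrons passes through the second cell.
2 Cl⁻ → Cl₂ + 2 e⁻ — 2 mol e⁻ per mol Cl₂, so n(Cl₂) = 0.1387/2 = 0.06935 mol.
V = nRT/P = (0.06935 × 8.314 × 284) / (168 × 10³) = 9.75 × 10⁻⁴ m³ = 0.975 L.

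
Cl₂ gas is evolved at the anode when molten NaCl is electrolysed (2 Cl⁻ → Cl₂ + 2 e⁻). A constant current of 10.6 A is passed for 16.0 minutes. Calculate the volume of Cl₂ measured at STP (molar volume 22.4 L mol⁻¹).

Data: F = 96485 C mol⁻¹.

1.18 L

Q = I·t = 10.60 A × 960.00 s = 10180 C.
n(e⁻) = Q/F = 10180 / 96485 = 0.1055 mol.
2 electrons are transferred per Cl₂ molecule, so n(Cl₂) = 0.1055 / 2 = 0.05273 mol.
V = n × V_m = 0.05273 × 22.4 = 1.18 L.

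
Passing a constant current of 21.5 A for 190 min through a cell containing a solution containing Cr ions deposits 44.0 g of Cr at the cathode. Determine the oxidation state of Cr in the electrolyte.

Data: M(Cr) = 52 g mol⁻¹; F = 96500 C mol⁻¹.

Q = I·t = 21.50 A × 11400 s = 245100 C, so n(e⁻) = 245100/96500 = 2.540 mol.
n(Cr) deposited = 44.0 / 52 = 0.8462 mol.
Electrons per atom = n(e⁻)/n(Cr) = 2.540 / 0.8462 = 3.00 ≈ 3, so the ion is Cr³⁺.

+3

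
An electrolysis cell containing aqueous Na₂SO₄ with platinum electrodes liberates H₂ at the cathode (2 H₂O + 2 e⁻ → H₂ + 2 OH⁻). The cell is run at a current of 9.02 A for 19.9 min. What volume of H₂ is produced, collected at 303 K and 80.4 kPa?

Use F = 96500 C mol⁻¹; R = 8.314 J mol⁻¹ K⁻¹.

1.75 L

Q = I·t = 9.020 A × 1194.0 s = 10770 C.
n(e⁻) = Q/F = 10770 / 96500 = 0.1116 mol.
2 electrons are transferred per H₂ molecule, so n(H₂) = 0.1116 / 2 = 0.05580 mol.
V = nRT/P = (0.05580 × 8.314 × 303) / (80.4 × 10³ Pa) = 0.00175 m³ = 1.75 L.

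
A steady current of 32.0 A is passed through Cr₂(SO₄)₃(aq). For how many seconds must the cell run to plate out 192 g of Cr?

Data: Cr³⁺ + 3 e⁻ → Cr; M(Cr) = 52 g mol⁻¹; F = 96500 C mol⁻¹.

33400 s

n(Cr) = m/M = 192 / 52 = 3.692 mol.
Each Cr atom requires 3 electrons, so n(e⁻) = 3 × 3.692 = 11.08 mol.
Q = n(e⁻)·F = 11.08 × 96500 = 1069000 C.
t = Q/I = 1069000 / 32.00 A = 33400 s.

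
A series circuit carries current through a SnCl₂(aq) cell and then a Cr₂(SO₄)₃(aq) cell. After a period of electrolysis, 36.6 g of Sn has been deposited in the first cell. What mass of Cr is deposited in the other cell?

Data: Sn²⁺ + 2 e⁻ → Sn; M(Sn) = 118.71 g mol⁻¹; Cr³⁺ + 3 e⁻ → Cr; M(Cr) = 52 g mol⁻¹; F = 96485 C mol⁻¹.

n(Sn) = 36.6 / 118.71 = 0.3083 mol.
Since Sn²⁺ + 2 e⁻ → Sn, n(e⁻) passed = 2 × 0.3083 = 0.6166 mol.
Cells in series carry the same charge, so the same 0.6166 mol of electrons passes through cell 2.
Cr³⁺ + 3 e⁻ → Cr, so n(Cr) = 0.6166 / 3 = 0.2055 mol.
m(Cr) = 0.2055 × 52 = 10.7 g.

10.7 g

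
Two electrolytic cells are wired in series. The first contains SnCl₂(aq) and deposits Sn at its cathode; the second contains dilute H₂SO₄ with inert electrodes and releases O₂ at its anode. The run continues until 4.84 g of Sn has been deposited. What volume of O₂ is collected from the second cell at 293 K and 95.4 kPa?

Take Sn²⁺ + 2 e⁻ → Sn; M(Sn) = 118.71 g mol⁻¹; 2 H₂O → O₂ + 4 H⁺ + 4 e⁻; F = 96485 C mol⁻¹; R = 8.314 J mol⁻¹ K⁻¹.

n(Sn) = 4.84 / 118.71 = 0.04077 mol, so n(e⁻) = 2 × 0.04077 = 0.08154 mol.
The cells are in series, so the same 0.08154 mol of electrons passes through the second cell.
2 H₂O → O₂ + 4 H⁺ + 4 e⁻ — 4 mol e⁻ per mol O₂, so n(O₂) = 0.08154/4 = 0.02039 mol.
V = nRT/P = (0.02039 × 8.314 × 293) / (95.4 × 10³) = 5.21 × 10⁻⁴ m³ = 0.521 L.

0.521 L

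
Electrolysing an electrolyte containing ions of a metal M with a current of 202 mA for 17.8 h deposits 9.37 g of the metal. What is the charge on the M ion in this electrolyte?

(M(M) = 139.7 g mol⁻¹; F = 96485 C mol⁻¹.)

Q = I·t = 0.2020 A × 64080 s = 12940 C, so n(e⁻) = 12940/96485 = 0.1342 mol.
n(M) deposited = 9.37 / 139.7 = 0.06707 mol.
Electrons per atom = n(e⁻)/n(M) = 0.1342 / 0.06707 = 2.00 ≈ 2, so the ion is M²⁺.

+2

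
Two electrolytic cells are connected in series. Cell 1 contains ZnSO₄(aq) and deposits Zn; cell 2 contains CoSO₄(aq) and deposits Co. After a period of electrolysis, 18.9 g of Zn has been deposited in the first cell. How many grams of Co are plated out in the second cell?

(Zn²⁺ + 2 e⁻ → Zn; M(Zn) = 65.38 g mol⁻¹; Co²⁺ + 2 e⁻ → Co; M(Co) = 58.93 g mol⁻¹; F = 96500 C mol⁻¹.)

17.0 g

n(Zn) = 18.9 / 65.38 = 0.2891 mol.
Since Zn²⁺ + 2 e⁻ → Zn, n(e⁻) passed = 2 × 0.2891 = 0.5782 mol.
Cells in series carry the same charge, so the same 0.5782 mol of electrons passes through cell 2.
Co²⁺ + 2 e⁻ → Co, so n(Co) = 0.5782 / 2 = 0.2891 mol.
m(Co) = 0.2891 × 58.93 = 17.0 g.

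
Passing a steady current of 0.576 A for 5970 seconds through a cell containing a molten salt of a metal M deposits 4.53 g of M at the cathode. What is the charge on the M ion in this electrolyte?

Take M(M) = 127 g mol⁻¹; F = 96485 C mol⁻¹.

Q = I·t = 0.5760 A × 5970.0 s = 3439 C, so n(e⁻) = 3439/96485 = 0.03564 mol.
n(M) deposited = 4.53 / 127 = 0.03567 mol.
Electrons per atom = n(e⁻)/n(M) = 0.03564 / 0.03567 = 0.999 ≈ 1, so the ion is M⁺.

+1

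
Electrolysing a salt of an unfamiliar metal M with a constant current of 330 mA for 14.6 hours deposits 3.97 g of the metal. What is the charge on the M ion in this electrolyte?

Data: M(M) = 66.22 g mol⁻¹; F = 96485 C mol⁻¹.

Q = I·t = 0.3300 A × 52560 s = 17340 C, so n(e⁻) = 17340/96485 = 0.1798 mol.
n(M) deposited = 3.97 / 66.22 = 0.05995 mol.
Electrons per atom = n(e⁻)/n(M) = 0.1798 / 0.05995 = 3.00 ≈ 3, so the ion is M³⁺.

+3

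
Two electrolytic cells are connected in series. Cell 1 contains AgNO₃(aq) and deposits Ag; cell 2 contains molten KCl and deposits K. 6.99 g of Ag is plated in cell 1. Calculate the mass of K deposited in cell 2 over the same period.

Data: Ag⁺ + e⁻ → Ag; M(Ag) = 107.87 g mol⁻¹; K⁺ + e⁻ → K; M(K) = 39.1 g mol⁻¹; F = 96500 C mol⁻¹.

2.53 g

n(Ag) = 6.99 / 107.87 = 0.06480 mol.
Since Ag⁺ + e⁻ → Ag, n(e⁻) passed = 1 × 0.06480 = 0.06480 mol.
Cells in series carry the same charge, so the same 0.06480 mol of electrons passes through cell 2.
K⁺ + e⁻ → K, so n(K) = 0.06480 / 1 = 0.06480 mol.
m(K) = 0.06480 × 39.1 = 2.53 g.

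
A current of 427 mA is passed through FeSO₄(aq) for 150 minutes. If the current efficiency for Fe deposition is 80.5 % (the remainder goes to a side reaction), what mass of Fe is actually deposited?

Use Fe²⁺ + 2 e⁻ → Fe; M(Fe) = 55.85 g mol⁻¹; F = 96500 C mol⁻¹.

0.895 g

Q = I·t = 0.4270 × 9000.0 = 3843 C.
n(e⁻) = 3843/96500 = 0.03982 mol; theoretically n(Fe) = 0.03982/2 = 0.01991 mol, m_theo = 1.112 g.
At 80.5 % efficiency, m_actual = 0.805 × 1.112 = 0.895 g.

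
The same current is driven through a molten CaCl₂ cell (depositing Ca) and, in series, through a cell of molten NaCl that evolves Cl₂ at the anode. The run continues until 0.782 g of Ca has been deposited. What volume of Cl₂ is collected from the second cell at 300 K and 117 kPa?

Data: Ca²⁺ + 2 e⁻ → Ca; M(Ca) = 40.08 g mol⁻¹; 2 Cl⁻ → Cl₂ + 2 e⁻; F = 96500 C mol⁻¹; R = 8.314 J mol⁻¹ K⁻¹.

0.416 L

n(Ca) = 0.782 / 40.08 = 0.01951 mol, so n(e⁻) = 2 × 0.01951 = 0.03902 mol.
The cells are in series, so the same 0.03902 mol of electrons passes through the second cell.
2 Cl⁻ → Cl₂ + 2 e⁻ — 2 mol e⁻ per mol Cl₂, so n(Cl₂) = 0.03902/2 = 0.01951 mol.
V = nRT/P = (0.01951 × 8.314 × 300) / (117 × 10³) = 4.16 × 10⁻⁴ m³ = 0.416 L.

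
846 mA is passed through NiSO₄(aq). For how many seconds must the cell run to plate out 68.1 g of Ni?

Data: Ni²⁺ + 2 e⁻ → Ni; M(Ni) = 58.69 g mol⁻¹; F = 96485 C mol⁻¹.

2.65 × 10⁵ s

n(Ni) = m/M = 68.1 / 58.69 = 1.160 mol.
Each Ni atom requires 2 electrons, so n(e⁻) = 2 × 1.160 = 2.321 mol.
Q = n(e⁻)·F = 2.321 × 96485 = 223900 C.
t = Q/I = 223900 / 0.8460 A = 264700 s.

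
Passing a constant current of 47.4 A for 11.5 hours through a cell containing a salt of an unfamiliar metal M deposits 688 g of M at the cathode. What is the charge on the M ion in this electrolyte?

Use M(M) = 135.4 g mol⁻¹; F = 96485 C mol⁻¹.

+4

Q = I·t = 47.40 A × 41400 s = 1962000 C, so n(e⁻) = 1962000/96485 = 20.34 mol.
n(M) deposited = 688 / 135.4 = 5.081 mol.
Electrons per atom = n(e⁻)/n(M) = 20.34 / 5.081 = 4.00 ≈ 4, so the ion is M⁴⁺.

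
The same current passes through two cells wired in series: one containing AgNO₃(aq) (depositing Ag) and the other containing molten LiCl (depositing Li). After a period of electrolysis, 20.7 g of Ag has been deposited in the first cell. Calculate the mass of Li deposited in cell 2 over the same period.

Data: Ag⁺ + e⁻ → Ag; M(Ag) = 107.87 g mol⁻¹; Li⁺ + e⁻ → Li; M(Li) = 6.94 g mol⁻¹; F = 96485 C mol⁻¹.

n(Ag) = 20.7 / 107.87 = 0.1919 mol.
Since Ag⁺ + e⁻ → Ag, n(e⁻) passed = 1 × 0.1919 = 0.1919 mol.
Cells in series carry the same charge, so the same 0.1919 mol of electrons passes through cell 2.
Li⁺ + e⁻ → Li, so n(Li) = 0.1919 / 1 = 0.1919 mol.
m(Li) = 0.1919 × 6.94 = 1.33 g.

1.33 g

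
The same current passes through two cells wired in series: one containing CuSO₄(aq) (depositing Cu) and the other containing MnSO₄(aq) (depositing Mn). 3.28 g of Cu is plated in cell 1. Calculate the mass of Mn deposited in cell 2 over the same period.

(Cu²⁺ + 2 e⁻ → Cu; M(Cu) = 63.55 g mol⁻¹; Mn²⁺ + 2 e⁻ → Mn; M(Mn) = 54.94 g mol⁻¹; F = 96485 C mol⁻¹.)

2.84 g

n(Cu) = 3.28 / 63.55 = 0.05161 mol.
Since Cu²⁺ + 2 e⁻ → Cu, n(e⁻) passed = 2 × 0.05161 = 0.1032 mol.
Cells in series carry the same charge, so the same 0.1032 mol of electrons passes through cell 2.
Mn²⁺ + 2 e⁻ → Mn, so n(Mn) = 0.1032 / 2 = 0.05161 mol.
m(Mn) = 0.05161 × 54.94 = 2.84 g.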